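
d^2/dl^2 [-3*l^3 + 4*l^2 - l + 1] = 8 - 18*l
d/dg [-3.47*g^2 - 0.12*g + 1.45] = -6.94*g - 0.12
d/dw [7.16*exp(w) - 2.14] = 7.16*exp(w)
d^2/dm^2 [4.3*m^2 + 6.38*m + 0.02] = 8.60000000000000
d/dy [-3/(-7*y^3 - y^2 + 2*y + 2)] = 3*(-21*y^2 - 2*y + 2)/(7*y^3 + y^2 - 2*y - 2)^2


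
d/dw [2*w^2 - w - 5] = 4*w - 1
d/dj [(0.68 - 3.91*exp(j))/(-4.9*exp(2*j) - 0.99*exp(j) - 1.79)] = (-19.159*exp(2*j) + 6.664*exp(j) + 7.6721)*exp(j)/(24.01*exp(4*j) + 9.702*exp(3*j) + 18.5221*exp(2*j) + 3.5442*exp(j) + 3.2041)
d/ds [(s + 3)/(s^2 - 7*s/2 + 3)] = 2*(-2*s^2 - 12*s + 27)/(4*s^4 - 28*s^3 + 73*s^2 - 84*s + 36)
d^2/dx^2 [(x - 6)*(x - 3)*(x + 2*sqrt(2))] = 6*x - 18 + 4*sqrt(2)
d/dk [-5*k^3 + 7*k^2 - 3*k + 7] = -15*k^2 + 14*k - 3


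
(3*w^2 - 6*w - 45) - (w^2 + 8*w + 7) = 2*w^2 - 14*w - 52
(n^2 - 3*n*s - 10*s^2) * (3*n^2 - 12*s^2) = 3*n^4 - 9*n^3*s - 42*n^2*s^2 + 36*n*s^3 + 120*s^4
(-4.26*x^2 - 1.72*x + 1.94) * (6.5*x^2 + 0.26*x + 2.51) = -27.69*x^4 - 12.2876*x^3 + 1.4702*x^2 - 3.8128*x + 4.8694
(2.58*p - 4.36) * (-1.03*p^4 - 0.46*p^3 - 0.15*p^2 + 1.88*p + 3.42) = -2.6574*p^5 + 3.304*p^4 + 1.6186*p^3 + 5.5044*p^2 + 0.626800000000001*p - 14.9112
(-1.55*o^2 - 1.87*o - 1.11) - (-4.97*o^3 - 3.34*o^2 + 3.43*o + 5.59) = 4.97*o^3 + 1.79*o^2 - 5.3*o - 6.7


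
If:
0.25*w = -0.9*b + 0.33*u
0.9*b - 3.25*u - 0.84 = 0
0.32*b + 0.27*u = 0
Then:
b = 0.18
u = -0.21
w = -0.91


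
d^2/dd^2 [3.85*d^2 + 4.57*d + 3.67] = 7.70000000000000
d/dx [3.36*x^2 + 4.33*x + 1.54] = 6.72*x + 4.33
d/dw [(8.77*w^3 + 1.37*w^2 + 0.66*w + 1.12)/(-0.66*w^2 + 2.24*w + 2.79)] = (-5.7882*w^4 + 39.2896*w^3 + 76.9093*w^2 + 9.123*w - 0.6674)/(0.4356*w^4 - 2.9568*w^3 + 1.3348*w^2 + 12.4992*w + 7.7841)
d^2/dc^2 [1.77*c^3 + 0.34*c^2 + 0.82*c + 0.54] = 10.62*c + 0.68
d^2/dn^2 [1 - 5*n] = 0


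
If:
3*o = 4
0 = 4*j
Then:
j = 0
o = 4/3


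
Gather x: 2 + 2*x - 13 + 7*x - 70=9*x - 81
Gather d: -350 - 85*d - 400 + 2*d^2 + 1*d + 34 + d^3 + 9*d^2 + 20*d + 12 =d^3 + 11*d^2 - 64*d - 704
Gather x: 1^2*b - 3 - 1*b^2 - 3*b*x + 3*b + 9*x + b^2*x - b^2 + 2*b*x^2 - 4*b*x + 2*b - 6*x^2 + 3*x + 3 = -2*b^2 + 6*b + x^2*(2*b - 6) + x*(b^2 - 7*b + 12)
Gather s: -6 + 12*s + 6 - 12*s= 0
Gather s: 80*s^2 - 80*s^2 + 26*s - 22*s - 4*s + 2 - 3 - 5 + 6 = 0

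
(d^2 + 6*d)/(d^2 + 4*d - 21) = d*(d + 6)/(d^2 + 4*d - 21)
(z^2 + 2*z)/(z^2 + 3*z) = (z + 2)/(z + 3)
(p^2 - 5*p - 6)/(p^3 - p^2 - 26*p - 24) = 1/(p + 4)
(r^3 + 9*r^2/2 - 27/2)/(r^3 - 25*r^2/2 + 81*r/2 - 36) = (r^2 + 6*r + 9)/(r^2 - 11*r + 24)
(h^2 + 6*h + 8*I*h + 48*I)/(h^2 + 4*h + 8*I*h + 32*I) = (h + 6)/(h + 4)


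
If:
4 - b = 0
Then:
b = 4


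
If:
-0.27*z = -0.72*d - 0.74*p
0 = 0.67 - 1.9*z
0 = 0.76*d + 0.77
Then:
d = -1.01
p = 1.11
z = 0.35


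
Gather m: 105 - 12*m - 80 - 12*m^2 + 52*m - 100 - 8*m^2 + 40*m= -20*m^2 + 80*m - 75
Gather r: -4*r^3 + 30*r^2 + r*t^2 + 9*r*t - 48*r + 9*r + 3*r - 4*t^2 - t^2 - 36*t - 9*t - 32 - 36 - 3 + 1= -4*r^3 + 30*r^2 + r*(t^2 + 9*t - 36) - 5*t^2 - 45*t - 70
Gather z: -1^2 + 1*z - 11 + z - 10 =2*z - 22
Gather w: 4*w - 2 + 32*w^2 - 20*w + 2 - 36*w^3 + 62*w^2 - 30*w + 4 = -36*w^3 + 94*w^2 - 46*w + 4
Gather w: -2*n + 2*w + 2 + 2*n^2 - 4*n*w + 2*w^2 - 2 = 2*n^2 - 2*n + 2*w^2 + w*(2 - 4*n)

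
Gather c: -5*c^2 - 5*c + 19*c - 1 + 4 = -5*c^2 + 14*c + 3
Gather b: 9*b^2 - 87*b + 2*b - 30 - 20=9*b^2 - 85*b - 50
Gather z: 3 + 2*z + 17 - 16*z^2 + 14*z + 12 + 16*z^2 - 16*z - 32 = 0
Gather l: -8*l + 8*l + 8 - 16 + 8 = 0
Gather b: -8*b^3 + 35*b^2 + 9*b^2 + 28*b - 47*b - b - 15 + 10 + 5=-8*b^3 + 44*b^2 - 20*b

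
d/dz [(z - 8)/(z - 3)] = 5/(z - 3)^2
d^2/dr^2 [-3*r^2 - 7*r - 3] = -6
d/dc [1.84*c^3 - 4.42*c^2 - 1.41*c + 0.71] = 5.52*c^2 - 8.84*c - 1.41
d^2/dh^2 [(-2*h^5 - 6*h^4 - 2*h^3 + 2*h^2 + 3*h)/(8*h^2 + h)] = 4*(-192*h^4 - 256*h^3 - 78*h^2 - 9*h + 87)/(512*h^3 + 192*h^2 + 24*h + 1)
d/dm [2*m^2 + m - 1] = 4*m + 1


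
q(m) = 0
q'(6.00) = 0.00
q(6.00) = 0.00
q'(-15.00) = 0.00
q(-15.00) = 0.00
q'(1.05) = 0.00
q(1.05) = 0.00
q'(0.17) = 0.00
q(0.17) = 0.00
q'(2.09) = 0.00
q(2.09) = 0.00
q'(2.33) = 0.00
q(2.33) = 0.00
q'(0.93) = 0.00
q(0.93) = 0.00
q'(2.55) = 0.00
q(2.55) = 0.00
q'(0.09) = 0.00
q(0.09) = 0.00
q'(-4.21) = 0.00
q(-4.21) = 0.00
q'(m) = 0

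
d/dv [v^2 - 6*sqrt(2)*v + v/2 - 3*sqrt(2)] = 2*v - 6*sqrt(2) + 1/2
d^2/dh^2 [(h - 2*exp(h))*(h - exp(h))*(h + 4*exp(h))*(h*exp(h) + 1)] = h^4*exp(h) + 4*h^3*exp(2*h) + 8*h^3*exp(h) - 90*h^2*exp(3*h) + 12*h^2*exp(2*h) + 13*h^2*exp(h) + 128*h*exp(4*h) - 120*h*exp(3*h) - 34*h*exp(2*h) + 4*h*exp(h) + 6*h + 64*exp(4*h) + 52*exp(3*h) - 40*exp(2*h) + 2*exp(h)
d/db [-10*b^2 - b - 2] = -20*b - 1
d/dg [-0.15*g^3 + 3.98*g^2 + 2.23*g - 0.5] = -0.45*g^2 + 7.96*g + 2.23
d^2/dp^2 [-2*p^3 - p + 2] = -12*p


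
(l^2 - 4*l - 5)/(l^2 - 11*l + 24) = (l^2 - 4*l - 5)/(l^2 - 11*l + 24)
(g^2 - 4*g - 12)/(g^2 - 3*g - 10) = (g - 6)/(g - 5)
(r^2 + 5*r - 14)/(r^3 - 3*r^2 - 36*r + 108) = (r^2 + 5*r - 14)/(r^3 - 3*r^2 - 36*r + 108)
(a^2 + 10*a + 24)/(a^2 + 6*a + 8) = (a + 6)/(a + 2)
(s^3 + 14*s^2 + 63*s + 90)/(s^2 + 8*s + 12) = (s^2 + 8*s + 15)/(s + 2)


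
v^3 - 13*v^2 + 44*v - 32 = (v - 8)*(v - 4)*(v - 1)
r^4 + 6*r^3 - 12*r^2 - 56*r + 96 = (r - 2)^2*(r + 4)*(r + 6)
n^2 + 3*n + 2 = (n + 1)*(n + 2)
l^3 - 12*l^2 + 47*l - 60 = (l - 5)*(l - 4)*(l - 3)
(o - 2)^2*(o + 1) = o^3 - 3*o^2 + 4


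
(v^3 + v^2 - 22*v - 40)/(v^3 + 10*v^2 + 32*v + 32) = (v - 5)/(v + 4)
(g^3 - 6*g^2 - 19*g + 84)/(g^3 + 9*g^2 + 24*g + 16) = (g^2 - 10*g + 21)/(g^2 + 5*g + 4)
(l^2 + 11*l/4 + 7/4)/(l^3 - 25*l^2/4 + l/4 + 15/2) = (4*l + 7)/(4*l^2 - 29*l + 30)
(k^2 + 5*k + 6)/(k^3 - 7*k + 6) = (k + 2)/(k^2 - 3*k + 2)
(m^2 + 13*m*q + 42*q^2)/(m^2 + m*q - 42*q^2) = (-m - 6*q)/(-m + 6*q)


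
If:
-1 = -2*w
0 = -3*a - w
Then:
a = -1/6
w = 1/2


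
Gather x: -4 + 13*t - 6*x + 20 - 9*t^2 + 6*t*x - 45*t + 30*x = -9*t^2 - 32*t + x*(6*t + 24) + 16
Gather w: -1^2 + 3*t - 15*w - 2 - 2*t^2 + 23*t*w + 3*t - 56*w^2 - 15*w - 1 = -2*t^2 + 6*t - 56*w^2 + w*(23*t - 30) - 4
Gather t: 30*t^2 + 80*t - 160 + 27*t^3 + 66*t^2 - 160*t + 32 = 27*t^3 + 96*t^2 - 80*t - 128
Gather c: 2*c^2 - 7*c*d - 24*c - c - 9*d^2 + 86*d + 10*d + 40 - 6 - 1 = 2*c^2 + c*(-7*d - 25) - 9*d^2 + 96*d + 33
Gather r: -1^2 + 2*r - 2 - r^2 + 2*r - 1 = -r^2 + 4*r - 4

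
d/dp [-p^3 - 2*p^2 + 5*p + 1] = -3*p^2 - 4*p + 5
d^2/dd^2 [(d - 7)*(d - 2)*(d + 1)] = 6*d - 16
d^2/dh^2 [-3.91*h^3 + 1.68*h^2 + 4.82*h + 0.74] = 3.36 - 23.46*h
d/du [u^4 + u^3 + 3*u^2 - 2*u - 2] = 4*u^3 + 3*u^2 + 6*u - 2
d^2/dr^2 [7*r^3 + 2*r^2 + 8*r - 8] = 42*r + 4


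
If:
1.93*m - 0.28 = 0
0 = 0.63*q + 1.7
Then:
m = 0.15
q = -2.70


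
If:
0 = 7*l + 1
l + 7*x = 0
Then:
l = -1/7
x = 1/49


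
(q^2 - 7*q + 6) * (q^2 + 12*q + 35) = q^4 + 5*q^3 - 43*q^2 - 173*q + 210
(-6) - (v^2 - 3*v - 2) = -v^2 + 3*v - 4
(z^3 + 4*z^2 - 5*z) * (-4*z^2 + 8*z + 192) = -4*z^5 - 8*z^4 + 244*z^3 + 728*z^2 - 960*z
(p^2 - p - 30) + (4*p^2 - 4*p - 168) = 5*p^2 - 5*p - 198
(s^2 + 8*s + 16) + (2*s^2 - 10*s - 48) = 3*s^2 - 2*s - 32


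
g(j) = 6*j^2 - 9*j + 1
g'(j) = 12*j - 9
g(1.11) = -1.60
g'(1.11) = 4.32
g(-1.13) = 18.83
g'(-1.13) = -22.56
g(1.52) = 1.18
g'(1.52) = 9.24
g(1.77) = 3.87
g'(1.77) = 12.24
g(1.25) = -0.88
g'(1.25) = 6.00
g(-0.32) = 4.49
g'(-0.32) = -12.84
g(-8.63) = 525.53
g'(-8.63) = -112.56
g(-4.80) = 182.44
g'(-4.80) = -66.60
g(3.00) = 28.00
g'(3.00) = 27.00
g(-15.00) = 1486.00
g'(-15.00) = -189.00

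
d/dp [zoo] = 0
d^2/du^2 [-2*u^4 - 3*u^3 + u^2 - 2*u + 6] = -24*u^2 - 18*u + 2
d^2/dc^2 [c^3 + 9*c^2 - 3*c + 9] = 6*c + 18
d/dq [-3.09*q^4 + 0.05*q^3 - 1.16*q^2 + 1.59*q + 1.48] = -12.36*q^3 + 0.15*q^2 - 2.32*q + 1.59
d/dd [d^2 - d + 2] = 2*d - 1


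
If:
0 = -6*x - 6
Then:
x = -1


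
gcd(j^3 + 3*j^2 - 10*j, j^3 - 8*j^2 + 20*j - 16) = j - 2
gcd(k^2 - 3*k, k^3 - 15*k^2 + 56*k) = k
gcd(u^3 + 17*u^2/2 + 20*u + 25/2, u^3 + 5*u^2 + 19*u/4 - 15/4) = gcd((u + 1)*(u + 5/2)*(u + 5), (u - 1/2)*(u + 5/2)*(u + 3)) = u + 5/2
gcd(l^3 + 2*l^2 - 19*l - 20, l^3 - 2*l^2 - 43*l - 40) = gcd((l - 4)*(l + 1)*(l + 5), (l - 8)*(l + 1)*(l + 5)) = l^2 + 6*l + 5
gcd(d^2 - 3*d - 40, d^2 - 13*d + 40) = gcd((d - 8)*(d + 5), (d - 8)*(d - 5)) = d - 8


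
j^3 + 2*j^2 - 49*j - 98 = (j - 7)*(j + 2)*(j + 7)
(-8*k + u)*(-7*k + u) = 56*k^2 - 15*k*u + u^2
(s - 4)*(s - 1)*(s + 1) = s^3 - 4*s^2 - s + 4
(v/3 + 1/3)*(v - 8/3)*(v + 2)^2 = v^4/3 + 7*v^3/9 - 16*v^2/9 - 52*v/9 - 32/9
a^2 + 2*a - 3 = (a - 1)*(a + 3)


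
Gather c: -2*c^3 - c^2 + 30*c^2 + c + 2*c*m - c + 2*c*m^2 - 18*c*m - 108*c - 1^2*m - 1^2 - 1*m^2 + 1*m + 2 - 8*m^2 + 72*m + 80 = -2*c^3 + 29*c^2 + c*(2*m^2 - 16*m - 108) - 9*m^2 + 72*m + 81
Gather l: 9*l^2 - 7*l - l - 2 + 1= 9*l^2 - 8*l - 1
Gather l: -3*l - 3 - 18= -3*l - 21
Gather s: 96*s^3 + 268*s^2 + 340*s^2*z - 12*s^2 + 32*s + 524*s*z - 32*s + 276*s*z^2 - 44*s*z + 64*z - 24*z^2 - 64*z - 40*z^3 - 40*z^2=96*s^3 + s^2*(340*z + 256) + s*(276*z^2 + 480*z) - 40*z^3 - 64*z^2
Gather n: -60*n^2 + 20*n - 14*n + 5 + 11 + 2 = -60*n^2 + 6*n + 18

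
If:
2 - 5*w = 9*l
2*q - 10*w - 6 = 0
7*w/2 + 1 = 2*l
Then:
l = 24/83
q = 199/83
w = -10/83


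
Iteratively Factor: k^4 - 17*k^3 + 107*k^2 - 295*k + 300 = (k - 5)*(k^3 - 12*k^2 + 47*k - 60) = (k - 5)^2*(k^2 - 7*k + 12) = (k - 5)^2*(k - 3)*(k - 4)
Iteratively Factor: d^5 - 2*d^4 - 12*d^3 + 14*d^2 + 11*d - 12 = (d - 1)*(d^4 - d^3 - 13*d^2 + d + 12) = (d - 1)*(d + 3)*(d^3 - 4*d^2 - d + 4) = (d - 1)^2*(d + 3)*(d^2 - 3*d - 4) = (d - 4)*(d - 1)^2*(d + 3)*(d + 1)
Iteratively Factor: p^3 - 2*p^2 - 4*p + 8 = (p + 2)*(p^2 - 4*p + 4) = (p - 2)*(p + 2)*(p - 2)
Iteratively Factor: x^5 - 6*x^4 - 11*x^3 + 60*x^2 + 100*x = (x)*(x^4 - 6*x^3 - 11*x^2 + 60*x + 100) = x*(x + 2)*(x^3 - 8*x^2 + 5*x + 50) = x*(x - 5)*(x + 2)*(x^2 - 3*x - 10) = x*(x - 5)^2*(x + 2)*(x + 2)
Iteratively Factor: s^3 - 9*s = (s + 3)*(s^2 - 3*s) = (s - 3)*(s + 3)*(s)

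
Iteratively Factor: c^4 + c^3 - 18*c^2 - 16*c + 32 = (c + 2)*(c^3 - c^2 - 16*c + 16) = (c - 4)*(c + 2)*(c^2 + 3*c - 4) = (c - 4)*(c - 1)*(c + 2)*(c + 4)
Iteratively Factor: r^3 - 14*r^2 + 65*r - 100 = (r - 5)*(r^2 - 9*r + 20) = (r - 5)^2*(r - 4)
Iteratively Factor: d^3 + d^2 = (d + 1)*(d^2) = d*(d + 1)*(d)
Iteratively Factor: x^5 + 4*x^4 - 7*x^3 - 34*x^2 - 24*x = (x)*(x^4 + 4*x^3 - 7*x^2 - 34*x - 24) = x*(x + 4)*(x^3 - 7*x - 6) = x*(x + 1)*(x + 4)*(x^2 - x - 6) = x*(x + 1)*(x + 2)*(x + 4)*(x - 3)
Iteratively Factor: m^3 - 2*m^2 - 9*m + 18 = (m + 3)*(m^2 - 5*m + 6) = (m - 3)*(m + 3)*(m - 2)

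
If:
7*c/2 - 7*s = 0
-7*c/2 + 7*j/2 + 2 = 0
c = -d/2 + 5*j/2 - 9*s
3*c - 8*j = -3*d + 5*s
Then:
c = -8/51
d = -228/119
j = -260/357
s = -4/51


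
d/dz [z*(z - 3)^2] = 3*(z - 3)*(z - 1)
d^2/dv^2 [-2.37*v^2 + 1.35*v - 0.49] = -4.74000000000000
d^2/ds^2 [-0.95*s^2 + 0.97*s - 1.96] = -1.90000000000000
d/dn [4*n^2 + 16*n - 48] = 8*n + 16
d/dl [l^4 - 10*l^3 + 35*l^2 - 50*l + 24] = 4*l^3 - 30*l^2 + 70*l - 50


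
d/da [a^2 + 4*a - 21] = 2*a + 4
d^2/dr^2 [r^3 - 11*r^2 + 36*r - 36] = 6*r - 22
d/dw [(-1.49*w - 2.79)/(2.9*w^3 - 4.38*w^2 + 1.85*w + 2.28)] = (8.642*w^3 + 17.7468*w^2 - 24.4404*w + 1.7643)/(8.41*w^6 - 25.404*w^5 + 29.9144*w^4 - 2.982*w^3 - 16.5503*w^2 + 8.436*w + 5.1984)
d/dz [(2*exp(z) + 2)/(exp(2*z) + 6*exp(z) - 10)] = 2*(-2*(exp(z) + 1)*(exp(z) + 3) + exp(2*z) + 6*exp(z) - 10)*exp(z)/(exp(2*z) + 6*exp(z) - 10)^2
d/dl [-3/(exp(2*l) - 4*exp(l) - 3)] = 6*(exp(l) - 2)*exp(l)/(-exp(2*l) + 4*exp(l) + 3)^2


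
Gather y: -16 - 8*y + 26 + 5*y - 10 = -3*y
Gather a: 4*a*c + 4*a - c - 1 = a*(4*c + 4) - c - 1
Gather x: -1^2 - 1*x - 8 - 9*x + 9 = -10*x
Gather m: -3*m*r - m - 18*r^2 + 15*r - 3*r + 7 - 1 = m*(-3*r - 1) - 18*r^2 + 12*r + 6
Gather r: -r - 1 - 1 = -r - 2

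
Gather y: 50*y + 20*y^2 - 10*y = 20*y^2 + 40*y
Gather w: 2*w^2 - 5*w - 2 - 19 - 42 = 2*w^2 - 5*w - 63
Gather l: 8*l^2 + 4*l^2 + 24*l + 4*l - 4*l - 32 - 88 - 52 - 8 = 12*l^2 + 24*l - 180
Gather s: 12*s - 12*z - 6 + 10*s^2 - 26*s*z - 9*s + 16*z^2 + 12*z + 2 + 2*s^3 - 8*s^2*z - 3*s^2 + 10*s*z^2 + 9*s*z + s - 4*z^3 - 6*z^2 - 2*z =2*s^3 + s^2*(7 - 8*z) + s*(10*z^2 - 17*z + 4) - 4*z^3 + 10*z^2 - 2*z - 4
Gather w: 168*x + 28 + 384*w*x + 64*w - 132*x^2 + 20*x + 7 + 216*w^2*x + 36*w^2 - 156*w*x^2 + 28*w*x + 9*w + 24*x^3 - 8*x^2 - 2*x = w^2*(216*x + 36) + w*(-156*x^2 + 412*x + 73) + 24*x^3 - 140*x^2 + 186*x + 35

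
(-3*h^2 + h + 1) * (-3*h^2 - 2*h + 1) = 9*h^4 + 3*h^3 - 8*h^2 - h + 1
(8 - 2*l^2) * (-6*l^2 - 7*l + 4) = 12*l^4 + 14*l^3 - 56*l^2 - 56*l + 32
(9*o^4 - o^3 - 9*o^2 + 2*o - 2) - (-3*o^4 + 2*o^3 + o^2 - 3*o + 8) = 12*o^4 - 3*o^3 - 10*o^2 + 5*o - 10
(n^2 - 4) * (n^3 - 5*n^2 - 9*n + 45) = n^5 - 5*n^4 - 13*n^3 + 65*n^2 + 36*n - 180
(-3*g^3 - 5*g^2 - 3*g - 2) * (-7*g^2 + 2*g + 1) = 21*g^5 + 29*g^4 + 8*g^3 + 3*g^2 - 7*g - 2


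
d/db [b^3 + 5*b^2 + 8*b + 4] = 3*b^2 + 10*b + 8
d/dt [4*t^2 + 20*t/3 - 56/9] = 8*t + 20/3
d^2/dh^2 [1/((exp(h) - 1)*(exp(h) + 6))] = (4*exp(3*h) + 15*exp(2*h) + 49*exp(h) + 30)*exp(h)/(exp(6*h) + 15*exp(5*h) + 57*exp(4*h) - 55*exp(3*h) - 342*exp(2*h) + 540*exp(h) - 216)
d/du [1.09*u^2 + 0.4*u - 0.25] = 2.18*u + 0.4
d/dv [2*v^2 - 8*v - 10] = 4*v - 8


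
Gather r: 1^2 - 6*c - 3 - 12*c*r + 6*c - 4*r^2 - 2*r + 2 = -4*r^2 + r*(-12*c - 2)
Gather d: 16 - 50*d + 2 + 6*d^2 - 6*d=6*d^2 - 56*d + 18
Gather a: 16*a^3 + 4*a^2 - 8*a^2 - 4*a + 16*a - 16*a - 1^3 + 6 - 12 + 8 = 16*a^3 - 4*a^2 - 4*a + 1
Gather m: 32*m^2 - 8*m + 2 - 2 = 32*m^2 - 8*m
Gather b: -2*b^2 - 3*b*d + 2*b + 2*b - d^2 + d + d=-2*b^2 + b*(4 - 3*d) - d^2 + 2*d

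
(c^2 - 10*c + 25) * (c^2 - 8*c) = c^4 - 18*c^3 + 105*c^2 - 200*c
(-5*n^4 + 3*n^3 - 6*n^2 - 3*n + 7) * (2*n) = -10*n^5 + 6*n^4 - 12*n^3 - 6*n^2 + 14*n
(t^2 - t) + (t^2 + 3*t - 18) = 2*t^2 + 2*t - 18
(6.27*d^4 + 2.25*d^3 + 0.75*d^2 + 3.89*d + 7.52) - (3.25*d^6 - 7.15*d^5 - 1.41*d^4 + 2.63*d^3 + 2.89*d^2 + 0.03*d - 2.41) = -3.25*d^6 + 7.15*d^5 + 7.68*d^4 - 0.38*d^3 - 2.14*d^2 + 3.86*d + 9.93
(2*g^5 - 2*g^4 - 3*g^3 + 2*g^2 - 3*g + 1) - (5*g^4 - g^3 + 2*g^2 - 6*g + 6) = 2*g^5 - 7*g^4 - 2*g^3 + 3*g - 5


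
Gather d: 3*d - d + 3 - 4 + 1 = 2*d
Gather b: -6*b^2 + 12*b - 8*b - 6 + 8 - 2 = -6*b^2 + 4*b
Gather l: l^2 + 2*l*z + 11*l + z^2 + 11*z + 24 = l^2 + l*(2*z + 11) + z^2 + 11*z + 24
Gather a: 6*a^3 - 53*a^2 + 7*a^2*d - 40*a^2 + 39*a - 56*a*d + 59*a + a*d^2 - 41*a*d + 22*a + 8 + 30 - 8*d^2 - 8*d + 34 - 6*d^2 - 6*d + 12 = 6*a^3 + a^2*(7*d - 93) + a*(d^2 - 97*d + 120) - 14*d^2 - 14*d + 84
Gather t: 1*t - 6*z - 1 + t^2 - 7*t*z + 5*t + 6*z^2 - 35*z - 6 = t^2 + t*(6 - 7*z) + 6*z^2 - 41*z - 7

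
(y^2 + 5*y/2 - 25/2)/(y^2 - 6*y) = (2*y^2 + 5*y - 25)/(2*y*(y - 6))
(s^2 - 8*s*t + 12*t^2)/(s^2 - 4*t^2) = (s - 6*t)/(s + 2*t)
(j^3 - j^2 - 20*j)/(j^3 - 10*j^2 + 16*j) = (j^2 - j - 20)/(j^2 - 10*j + 16)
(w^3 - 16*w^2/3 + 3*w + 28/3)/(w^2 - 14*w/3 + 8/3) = (3*w^2 - 4*w - 7)/(3*w - 2)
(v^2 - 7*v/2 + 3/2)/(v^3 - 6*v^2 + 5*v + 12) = (v - 1/2)/(v^2 - 3*v - 4)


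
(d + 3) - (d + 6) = -3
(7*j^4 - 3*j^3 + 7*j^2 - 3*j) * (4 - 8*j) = -56*j^5 + 52*j^4 - 68*j^3 + 52*j^2 - 12*j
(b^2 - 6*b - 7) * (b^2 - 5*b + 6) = b^4 - 11*b^3 + 29*b^2 - b - 42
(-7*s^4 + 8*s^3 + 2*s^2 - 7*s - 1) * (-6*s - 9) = 42*s^5 + 15*s^4 - 84*s^3 + 24*s^2 + 69*s + 9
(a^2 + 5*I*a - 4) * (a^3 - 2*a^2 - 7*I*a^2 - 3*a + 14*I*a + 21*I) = a^5 - 2*a^4 - 2*I*a^4 + 28*a^3 + 4*I*a^3 - 62*a^2 + 34*I*a^2 - 93*a - 56*I*a - 84*I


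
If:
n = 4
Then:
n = 4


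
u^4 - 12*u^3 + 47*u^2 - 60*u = u*(u - 5)*(u - 4)*(u - 3)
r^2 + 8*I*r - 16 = (r + 4*I)^2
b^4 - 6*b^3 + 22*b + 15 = (b - 5)*(b - 3)*(b + 1)^2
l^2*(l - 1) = l^3 - l^2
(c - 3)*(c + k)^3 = c^4 + 3*c^3*k - 3*c^3 + 3*c^2*k^2 - 9*c^2*k + c*k^3 - 9*c*k^2 - 3*k^3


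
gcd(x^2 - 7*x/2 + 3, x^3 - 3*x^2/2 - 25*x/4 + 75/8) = x - 3/2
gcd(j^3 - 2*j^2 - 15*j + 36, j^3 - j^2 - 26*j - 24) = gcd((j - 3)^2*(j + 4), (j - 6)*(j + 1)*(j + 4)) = j + 4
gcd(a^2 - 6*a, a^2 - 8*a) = a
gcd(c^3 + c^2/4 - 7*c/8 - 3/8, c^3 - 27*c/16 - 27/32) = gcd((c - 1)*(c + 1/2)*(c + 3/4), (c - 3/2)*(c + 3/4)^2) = c + 3/4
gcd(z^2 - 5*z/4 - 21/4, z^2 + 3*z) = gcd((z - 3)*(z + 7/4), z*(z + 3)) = 1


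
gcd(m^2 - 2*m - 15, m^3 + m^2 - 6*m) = m + 3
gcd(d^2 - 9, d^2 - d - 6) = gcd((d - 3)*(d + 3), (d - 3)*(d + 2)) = d - 3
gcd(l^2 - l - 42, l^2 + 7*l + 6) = l + 6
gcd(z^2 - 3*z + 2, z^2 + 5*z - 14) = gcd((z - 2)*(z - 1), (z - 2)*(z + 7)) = z - 2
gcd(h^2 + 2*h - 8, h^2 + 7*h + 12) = h + 4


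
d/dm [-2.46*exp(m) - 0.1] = -2.46*exp(m)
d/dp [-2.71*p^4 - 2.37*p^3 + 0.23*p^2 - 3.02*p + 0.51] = -10.84*p^3 - 7.11*p^2 + 0.46*p - 3.02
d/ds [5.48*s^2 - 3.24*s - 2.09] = 10.96*s - 3.24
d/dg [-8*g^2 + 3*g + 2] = 3 - 16*g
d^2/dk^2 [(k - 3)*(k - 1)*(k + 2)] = 6*k - 4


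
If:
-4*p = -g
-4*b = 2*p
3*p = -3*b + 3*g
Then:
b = 0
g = 0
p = 0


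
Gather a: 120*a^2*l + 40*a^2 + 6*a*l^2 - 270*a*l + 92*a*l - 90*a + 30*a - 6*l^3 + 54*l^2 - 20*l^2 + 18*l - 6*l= a^2*(120*l + 40) + a*(6*l^2 - 178*l - 60) - 6*l^3 + 34*l^2 + 12*l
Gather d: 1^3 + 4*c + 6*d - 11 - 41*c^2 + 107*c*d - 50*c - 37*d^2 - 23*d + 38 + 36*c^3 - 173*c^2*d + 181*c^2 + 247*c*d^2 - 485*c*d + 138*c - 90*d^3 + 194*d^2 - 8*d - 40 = 36*c^3 + 140*c^2 + 92*c - 90*d^3 + d^2*(247*c + 157) + d*(-173*c^2 - 378*c - 25) - 12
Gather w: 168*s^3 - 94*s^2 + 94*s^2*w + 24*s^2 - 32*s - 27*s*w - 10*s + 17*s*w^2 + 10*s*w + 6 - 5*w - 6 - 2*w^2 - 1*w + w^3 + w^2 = 168*s^3 - 70*s^2 - 42*s + w^3 + w^2*(17*s - 1) + w*(94*s^2 - 17*s - 6)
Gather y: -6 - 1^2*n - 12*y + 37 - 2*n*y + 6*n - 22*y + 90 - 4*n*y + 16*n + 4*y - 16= 21*n + y*(-6*n - 30) + 105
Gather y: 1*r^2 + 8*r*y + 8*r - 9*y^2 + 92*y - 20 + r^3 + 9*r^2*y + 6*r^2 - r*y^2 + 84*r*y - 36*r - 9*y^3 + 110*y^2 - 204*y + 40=r^3 + 7*r^2 - 28*r - 9*y^3 + y^2*(101 - r) + y*(9*r^2 + 92*r - 112) + 20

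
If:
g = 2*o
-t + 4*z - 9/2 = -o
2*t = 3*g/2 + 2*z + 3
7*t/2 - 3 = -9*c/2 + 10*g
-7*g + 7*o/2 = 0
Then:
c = -37/18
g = 0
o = 0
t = 7/2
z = 2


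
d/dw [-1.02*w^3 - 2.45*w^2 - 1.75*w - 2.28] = -3.06*w^2 - 4.9*w - 1.75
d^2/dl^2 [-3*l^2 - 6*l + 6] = -6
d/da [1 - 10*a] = -10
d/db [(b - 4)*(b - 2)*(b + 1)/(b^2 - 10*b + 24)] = (b^2 - 12*b + 8)/(b^2 - 12*b + 36)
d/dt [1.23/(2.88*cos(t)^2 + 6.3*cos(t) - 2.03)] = (7.0848*cos(t) + 7.749)*sin(t)/(2.88*cos(t)^2 + 6.3*cos(t) - 2.03)^2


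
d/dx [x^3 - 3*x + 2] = 3*x^2 - 3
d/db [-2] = 0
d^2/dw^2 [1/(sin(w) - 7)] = (-7*sin(w) + cos(w)^2 + 1)/(sin(w) - 7)^3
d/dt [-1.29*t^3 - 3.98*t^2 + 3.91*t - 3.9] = -3.87*t^2 - 7.96*t + 3.91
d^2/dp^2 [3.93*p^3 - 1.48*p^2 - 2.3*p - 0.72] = 23.58*p - 2.96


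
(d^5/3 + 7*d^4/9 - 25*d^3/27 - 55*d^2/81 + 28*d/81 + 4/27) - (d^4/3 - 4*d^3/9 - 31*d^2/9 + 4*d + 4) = d^5/3 + 4*d^4/9 - 13*d^3/27 + 224*d^2/81 - 296*d/81 - 104/27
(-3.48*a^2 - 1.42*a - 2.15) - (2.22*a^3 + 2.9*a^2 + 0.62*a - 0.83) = -2.22*a^3 - 6.38*a^2 - 2.04*a - 1.32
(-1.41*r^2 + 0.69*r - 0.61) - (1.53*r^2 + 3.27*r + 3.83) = -2.94*r^2 - 2.58*r - 4.44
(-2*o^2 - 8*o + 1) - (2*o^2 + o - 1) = -4*o^2 - 9*o + 2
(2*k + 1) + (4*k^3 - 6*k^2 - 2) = 4*k^3 - 6*k^2 + 2*k - 1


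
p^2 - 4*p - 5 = (p - 5)*(p + 1)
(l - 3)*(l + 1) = l^2 - 2*l - 3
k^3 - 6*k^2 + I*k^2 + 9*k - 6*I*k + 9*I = (k - 3)^2*(k + I)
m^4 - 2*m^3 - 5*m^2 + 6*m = m*(m - 3)*(m - 1)*(m + 2)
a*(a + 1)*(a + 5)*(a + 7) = a^4 + 13*a^3 + 47*a^2 + 35*a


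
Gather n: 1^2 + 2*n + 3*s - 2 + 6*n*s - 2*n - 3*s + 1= 6*n*s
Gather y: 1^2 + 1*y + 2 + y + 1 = 2*y + 4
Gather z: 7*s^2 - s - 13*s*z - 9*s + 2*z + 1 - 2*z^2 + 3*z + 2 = 7*s^2 - 10*s - 2*z^2 + z*(5 - 13*s) + 3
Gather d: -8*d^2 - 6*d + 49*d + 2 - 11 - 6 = -8*d^2 + 43*d - 15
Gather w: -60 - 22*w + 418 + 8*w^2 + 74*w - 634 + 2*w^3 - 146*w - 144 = 2*w^3 + 8*w^2 - 94*w - 420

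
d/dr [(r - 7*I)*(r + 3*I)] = 2*r - 4*I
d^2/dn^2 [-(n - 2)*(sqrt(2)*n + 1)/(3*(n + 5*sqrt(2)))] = 6*(-5*sqrt(2) - 2)/(n^3 + 15*sqrt(2)*n^2 + 150*n + 250*sqrt(2))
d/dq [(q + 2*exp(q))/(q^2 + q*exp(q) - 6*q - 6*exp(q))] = (-(q + 2*exp(q))*(q*exp(q) + 2*q - 5*exp(q) - 6) + (2*exp(q) + 1)*(q^2 + q*exp(q) - 6*q - 6*exp(q)))/(q^2 + q*exp(q) - 6*q - 6*exp(q))^2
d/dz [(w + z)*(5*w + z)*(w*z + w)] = w*(5*w^2 + 12*w*z + 6*w + 3*z^2 + 2*z)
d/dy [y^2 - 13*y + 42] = 2*y - 13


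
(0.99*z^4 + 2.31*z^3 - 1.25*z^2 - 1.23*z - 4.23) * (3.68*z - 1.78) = 3.6432*z^5 + 6.7386*z^4 - 8.7118*z^3 - 2.3014*z^2 - 13.377*z + 7.5294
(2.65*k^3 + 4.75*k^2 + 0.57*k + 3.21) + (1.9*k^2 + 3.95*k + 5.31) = 2.65*k^3 + 6.65*k^2 + 4.52*k + 8.52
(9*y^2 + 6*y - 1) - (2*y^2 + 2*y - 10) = 7*y^2 + 4*y + 9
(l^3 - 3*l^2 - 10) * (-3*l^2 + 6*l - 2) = -3*l^5 + 15*l^4 - 20*l^3 + 36*l^2 - 60*l + 20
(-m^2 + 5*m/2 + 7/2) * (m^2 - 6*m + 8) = -m^4 + 17*m^3/2 - 39*m^2/2 - m + 28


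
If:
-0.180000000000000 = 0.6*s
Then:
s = -0.30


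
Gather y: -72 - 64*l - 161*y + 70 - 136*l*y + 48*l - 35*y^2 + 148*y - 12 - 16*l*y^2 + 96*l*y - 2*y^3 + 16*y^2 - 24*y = -16*l - 2*y^3 + y^2*(-16*l - 19) + y*(-40*l - 37) - 14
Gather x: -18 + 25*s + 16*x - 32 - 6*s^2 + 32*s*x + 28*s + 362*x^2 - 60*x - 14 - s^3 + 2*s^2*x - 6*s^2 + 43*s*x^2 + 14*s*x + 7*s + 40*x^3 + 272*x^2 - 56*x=-s^3 - 12*s^2 + 60*s + 40*x^3 + x^2*(43*s + 634) + x*(2*s^2 + 46*s - 100) - 64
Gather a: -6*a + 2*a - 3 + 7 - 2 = 2 - 4*a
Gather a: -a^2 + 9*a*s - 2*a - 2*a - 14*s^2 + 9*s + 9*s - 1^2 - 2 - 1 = -a^2 + a*(9*s - 4) - 14*s^2 + 18*s - 4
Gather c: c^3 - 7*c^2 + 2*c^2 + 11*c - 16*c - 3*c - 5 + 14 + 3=c^3 - 5*c^2 - 8*c + 12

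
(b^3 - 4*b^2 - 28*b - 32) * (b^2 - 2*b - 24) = b^5 - 6*b^4 - 44*b^3 + 120*b^2 + 736*b + 768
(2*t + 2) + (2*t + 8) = 4*t + 10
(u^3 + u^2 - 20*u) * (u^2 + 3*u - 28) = u^5 + 4*u^4 - 45*u^3 - 88*u^2 + 560*u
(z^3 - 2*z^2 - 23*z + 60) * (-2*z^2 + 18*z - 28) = -2*z^5 + 22*z^4 - 18*z^3 - 478*z^2 + 1724*z - 1680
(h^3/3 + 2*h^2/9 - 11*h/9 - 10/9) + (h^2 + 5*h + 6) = h^3/3 + 11*h^2/9 + 34*h/9 + 44/9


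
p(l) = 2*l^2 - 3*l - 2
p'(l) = 4*l - 3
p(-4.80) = 58.48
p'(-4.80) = -22.20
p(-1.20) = 4.48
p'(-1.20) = -7.80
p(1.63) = -1.58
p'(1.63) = 3.52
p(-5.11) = 65.55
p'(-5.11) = -23.44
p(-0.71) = 1.14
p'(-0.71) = -5.84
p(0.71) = -3.12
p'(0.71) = -0.16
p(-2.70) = 20.68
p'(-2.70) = -13.80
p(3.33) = 10.19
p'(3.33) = 10.32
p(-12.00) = 322.00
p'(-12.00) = -51.00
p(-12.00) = 322.00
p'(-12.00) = -51.00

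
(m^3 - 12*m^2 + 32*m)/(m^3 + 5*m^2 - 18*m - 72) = m*(m - 8)/(m^2 + 9*m + 18)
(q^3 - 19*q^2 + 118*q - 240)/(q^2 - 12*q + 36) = (q^2 - 13*q + 40)/(q - 6)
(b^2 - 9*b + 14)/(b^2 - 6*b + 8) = (b - 7)/(b - 4)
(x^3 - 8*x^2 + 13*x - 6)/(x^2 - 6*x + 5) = (x^2 - 7*x + 6)/(x - 5)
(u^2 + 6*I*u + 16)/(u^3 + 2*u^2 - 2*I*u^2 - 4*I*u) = (u + 8*I)/(u*(u + 2))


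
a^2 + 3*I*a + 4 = (a - I)*(a + 4*I)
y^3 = y^3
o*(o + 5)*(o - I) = o^3 + 5*o^2 - I*o^2 - 5*I*o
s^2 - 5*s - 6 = (s - 6)*(s + 1)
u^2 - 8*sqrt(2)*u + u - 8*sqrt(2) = (u + 1)*(u - 8*sqrt(2))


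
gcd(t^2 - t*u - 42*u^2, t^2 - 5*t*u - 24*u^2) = 1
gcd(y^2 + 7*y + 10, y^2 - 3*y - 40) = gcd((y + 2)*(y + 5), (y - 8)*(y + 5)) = y + 5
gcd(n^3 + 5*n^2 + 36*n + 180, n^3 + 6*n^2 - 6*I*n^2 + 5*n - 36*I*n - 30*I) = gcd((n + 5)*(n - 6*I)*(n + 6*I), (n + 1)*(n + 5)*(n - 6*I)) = n^2 + n*(5 - 6*I) - 30*I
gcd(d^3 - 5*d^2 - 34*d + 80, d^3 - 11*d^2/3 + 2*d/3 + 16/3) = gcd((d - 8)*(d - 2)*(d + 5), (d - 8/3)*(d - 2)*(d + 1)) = d - 2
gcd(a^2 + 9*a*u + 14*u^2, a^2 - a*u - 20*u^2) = 1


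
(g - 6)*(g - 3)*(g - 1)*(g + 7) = g^4 - 3*g^3 - 43*g^2 + 171*g - 126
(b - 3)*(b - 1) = b^2 - 4*b + 3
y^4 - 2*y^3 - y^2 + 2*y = y*(y - 2)*(y - 1)*(y + 1)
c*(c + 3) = c^2 + 3*c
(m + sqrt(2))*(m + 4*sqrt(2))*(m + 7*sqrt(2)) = m^3 + 12*sqrt(2)*m^2 + 78*m + 56*sqrt(2)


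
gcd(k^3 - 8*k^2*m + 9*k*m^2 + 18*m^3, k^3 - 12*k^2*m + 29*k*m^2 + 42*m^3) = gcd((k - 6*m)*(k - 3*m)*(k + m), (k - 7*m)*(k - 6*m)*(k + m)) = k^2 - 5*k*m - 6*m^2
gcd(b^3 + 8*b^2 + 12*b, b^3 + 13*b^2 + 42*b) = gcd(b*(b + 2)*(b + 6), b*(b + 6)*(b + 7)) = b^2 + 6*b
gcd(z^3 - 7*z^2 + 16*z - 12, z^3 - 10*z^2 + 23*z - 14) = z - 2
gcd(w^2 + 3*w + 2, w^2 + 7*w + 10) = w + 2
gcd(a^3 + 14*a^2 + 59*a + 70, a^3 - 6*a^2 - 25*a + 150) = a + 5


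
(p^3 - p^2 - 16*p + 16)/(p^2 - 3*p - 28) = (p^2 - 5*p + 4)/(p - 7)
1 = 1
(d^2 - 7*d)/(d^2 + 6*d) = (d - 7)/(d + 6)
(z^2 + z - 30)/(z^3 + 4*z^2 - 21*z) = (z^2 + z - 30)/(z*(z^2 + 4*z - 21))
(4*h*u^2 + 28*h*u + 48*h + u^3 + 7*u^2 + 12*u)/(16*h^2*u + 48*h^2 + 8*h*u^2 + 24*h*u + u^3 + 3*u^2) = (u + 4)/(4*h + u)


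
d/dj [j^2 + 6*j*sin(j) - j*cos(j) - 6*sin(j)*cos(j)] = j*sin(j) + 6*j*cos(j) + 2*j + 6*sin(j) - cos(j) - 6*cos(2*j)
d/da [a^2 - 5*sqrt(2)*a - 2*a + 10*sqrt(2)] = 2*a - 5*sqrt(2) - 2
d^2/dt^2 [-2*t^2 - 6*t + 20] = -4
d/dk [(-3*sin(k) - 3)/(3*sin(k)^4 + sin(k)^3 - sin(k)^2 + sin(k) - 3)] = 3*(9*sin(k)^4 + 14*sin(k)^3 + 2*sin(k)^2 - 2*sin(k) + 4)*cos(k)/(3*sin(k)^4 + sin(k)^3 - sin(k)^2 + sin(k) - 3)^2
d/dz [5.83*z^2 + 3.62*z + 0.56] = 11.66*z + 3.62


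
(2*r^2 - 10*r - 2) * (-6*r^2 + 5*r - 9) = -12*r^4 + 70*r^3 - 56*r^2 + 80*r + 18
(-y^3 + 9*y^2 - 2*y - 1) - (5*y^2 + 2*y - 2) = -y^3 + 4*y^2 - 4*y + 1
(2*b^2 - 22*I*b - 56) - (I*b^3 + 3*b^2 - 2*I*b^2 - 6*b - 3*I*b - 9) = -I*b^3 - b^2 + 2*I*b^2 + 6*b - 19*I*b - 47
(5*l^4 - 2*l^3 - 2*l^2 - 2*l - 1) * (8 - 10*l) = -50*l^5 + 60*l^4 + 4*l^3 + 4*l^2 - 6*l - 8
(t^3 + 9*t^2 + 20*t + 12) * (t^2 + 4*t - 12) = t^5 + 13*t^4 + 44*t^3 - 16*t^2 - 192*t - 144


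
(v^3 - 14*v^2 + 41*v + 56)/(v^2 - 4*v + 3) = (v^3 - 14*v^2 + 41*v + 56)/(v^2 - 4*v + 3)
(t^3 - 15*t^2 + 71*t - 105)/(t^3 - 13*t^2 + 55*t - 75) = (t - 7)/(t - 5)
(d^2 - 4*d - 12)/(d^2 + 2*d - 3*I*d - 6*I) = (d - 6)/(d - 3*I)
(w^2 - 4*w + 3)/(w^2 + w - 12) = (w - 1)/(w + 4)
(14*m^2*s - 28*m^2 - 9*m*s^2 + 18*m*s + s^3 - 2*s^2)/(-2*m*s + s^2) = -7*m + 14*m/s + s - 2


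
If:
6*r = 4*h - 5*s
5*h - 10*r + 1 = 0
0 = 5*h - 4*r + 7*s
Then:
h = 31/110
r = 53/220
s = -7/110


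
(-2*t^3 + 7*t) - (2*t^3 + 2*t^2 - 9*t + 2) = -4*t^3 - 2*t^2 + 16*t - 2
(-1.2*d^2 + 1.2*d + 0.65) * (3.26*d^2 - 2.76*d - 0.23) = -3.912*d^4 + 7.224*d^3 - 0.917*d^2 - 2.07*d - 0.1495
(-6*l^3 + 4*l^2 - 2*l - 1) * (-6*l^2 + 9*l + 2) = 36*l^5 - 78*l^4 + 36*l^3 - 4*l^2 - 13*l - 2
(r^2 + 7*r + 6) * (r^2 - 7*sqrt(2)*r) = r^4 - 7*sqrt(2)*r^3 + 7*r^3 - 49*sqrt(2)*r^2 + 6*r^2 - 42*sqrt(2)*r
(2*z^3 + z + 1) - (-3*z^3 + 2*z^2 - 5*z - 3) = 5*z^3 - 2*z^2 + 6*z + 4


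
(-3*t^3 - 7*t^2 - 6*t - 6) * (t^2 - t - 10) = -3*t^5 - 4*t^4 + 31*t^3 + 70*t^2 + 66*t + 60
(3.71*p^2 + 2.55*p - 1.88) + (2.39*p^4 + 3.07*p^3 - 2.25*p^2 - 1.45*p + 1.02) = 2.39*p^4 + 3.07*p^3 + 1.46*p^2 + 1.1*p - 0.86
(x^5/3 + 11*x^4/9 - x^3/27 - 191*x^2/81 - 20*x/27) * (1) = x^5/3 + 11*x^4/9 - x^3/27 - 191*x^2/81 - 20*x/27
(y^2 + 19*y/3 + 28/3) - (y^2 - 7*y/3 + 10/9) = 26*y/3 + 74/9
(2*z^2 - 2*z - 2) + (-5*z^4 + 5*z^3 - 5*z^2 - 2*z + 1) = -5*z^4 + 5*z^3 - 3*z^2 - 4*z - 1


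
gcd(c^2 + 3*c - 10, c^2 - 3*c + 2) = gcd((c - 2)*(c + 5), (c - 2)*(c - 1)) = c - 2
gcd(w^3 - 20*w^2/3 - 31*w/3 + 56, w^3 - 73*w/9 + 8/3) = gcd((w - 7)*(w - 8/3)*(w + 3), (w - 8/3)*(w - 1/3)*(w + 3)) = w^2 + w/3 - 8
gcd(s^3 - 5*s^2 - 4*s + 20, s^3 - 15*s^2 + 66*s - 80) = s^2 - 7*s + 10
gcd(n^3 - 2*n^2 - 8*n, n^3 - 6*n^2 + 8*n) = n^2 - 4*n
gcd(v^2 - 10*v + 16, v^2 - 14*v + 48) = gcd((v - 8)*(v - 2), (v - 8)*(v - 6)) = v - 8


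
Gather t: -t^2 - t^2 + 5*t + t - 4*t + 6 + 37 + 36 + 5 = -2*t^2 + 2*t + 84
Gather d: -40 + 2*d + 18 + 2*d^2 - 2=2*d^2 + 2*d - 24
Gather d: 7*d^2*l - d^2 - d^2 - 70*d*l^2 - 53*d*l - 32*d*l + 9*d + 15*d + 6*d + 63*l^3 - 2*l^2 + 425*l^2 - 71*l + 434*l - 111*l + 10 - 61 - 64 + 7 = d^2*(7*l - 2) + d*(-70*l^2 - 85*l + 30) + 63*l^3 + 423*l^2 + 252*l - 108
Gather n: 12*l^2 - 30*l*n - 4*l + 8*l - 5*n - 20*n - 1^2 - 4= 12*l^2 + 4*l + n*(-30*l - 25) - 5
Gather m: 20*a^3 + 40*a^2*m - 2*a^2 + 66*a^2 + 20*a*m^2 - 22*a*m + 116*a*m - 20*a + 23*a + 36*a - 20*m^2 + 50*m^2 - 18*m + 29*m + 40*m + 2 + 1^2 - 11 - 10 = 20*a^3 + 64*a^2 + 39*a + m^2*(20*a + 30) + m*(40*a^2 + 94*a + 51) - 18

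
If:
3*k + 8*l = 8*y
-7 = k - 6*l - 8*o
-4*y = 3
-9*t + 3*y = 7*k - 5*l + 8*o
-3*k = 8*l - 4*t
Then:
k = -32/97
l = -243/388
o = 2023/1552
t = -3/2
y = -3/4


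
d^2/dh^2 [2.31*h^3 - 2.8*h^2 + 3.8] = 13.86*h - 5.6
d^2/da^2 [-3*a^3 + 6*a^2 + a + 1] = 12 - 18*a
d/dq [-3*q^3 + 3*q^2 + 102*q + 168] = -9*q^2 + 6*q + 102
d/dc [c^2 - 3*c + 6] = 2*c - 3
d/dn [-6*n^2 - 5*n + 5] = -12*n - 5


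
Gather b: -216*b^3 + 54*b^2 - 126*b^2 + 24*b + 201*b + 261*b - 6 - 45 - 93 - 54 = -216*b^3 - 72*b^2 + 486*b - 198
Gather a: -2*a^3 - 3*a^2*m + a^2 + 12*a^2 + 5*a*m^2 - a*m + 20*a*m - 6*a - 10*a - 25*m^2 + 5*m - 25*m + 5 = -2*a^3 + a^2*(13 - 3*m) + a*(5*m^2 + 19*m - 16) - 25*m^2 - 20*m + 5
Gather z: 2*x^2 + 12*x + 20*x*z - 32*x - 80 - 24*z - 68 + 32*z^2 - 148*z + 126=2*x^2 - 20*x + 32*z^2 + z*(20*x - 172) - 22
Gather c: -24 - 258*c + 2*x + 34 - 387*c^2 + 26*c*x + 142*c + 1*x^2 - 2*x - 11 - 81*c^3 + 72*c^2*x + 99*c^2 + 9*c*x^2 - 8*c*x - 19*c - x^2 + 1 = -81*c^3 + c^2*(72*x - 288) + c*(9*x^2 + 18*x - 135)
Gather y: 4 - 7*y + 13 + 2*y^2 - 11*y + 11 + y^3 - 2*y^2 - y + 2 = y^3 - 19*y + 30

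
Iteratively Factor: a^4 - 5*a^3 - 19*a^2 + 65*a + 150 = (a - 5)*(a^3 - 19*a - 30) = (a - 5)^2*(a^2 + 5*a + 6) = (a - 5)^2*(a + 2)*(a + 3)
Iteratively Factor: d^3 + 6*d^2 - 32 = (d + 4)*(d^2 + 2*d - 8) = (d - 2)*(d + 4)*(d + 4)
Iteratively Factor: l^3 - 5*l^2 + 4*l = (l - 1)*(l^2 - 4*l) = (l - 4)*(l - 1)*(l)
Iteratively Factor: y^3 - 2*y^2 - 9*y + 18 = (y - 2)*(y^2 - 9) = (y - 3)*(y - 2)*(y + 3)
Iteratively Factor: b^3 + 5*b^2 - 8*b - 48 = (b - 3)*(b^2 + 8*b + 16) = (b - 3)*(b + 4)*(b + 4)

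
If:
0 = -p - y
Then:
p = -y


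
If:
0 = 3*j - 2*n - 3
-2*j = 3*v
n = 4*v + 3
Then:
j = 27/25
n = 3/25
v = -18/25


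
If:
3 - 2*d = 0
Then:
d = 3/2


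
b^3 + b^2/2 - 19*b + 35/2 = (b - 7/2)*(b - 1)*(b + 5)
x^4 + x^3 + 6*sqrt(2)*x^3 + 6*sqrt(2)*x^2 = x^2*(x + 1)*(x + 6*sqrt(2))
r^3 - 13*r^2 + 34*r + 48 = (r - 8)*(r - 6)*(r + 1)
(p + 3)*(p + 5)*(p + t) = p^3 + p^2*t + 8*p^2 + 8*p*t + 15*p + 15*t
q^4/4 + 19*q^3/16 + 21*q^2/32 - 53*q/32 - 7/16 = (q/4 + 1/2)*(q - 1)*(q + 1/4)*(q + 7/2)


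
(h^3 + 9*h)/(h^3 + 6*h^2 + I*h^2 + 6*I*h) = (h^2 + 9)/(h^2 + h*(6 + I) + 6*I)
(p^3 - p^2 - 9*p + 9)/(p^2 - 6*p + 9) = (p^2 + 2*p - 3)/(p - 3)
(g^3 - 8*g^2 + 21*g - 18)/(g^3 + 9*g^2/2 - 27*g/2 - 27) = 2*(g^2 - 5*g + 6)/(2*g^2 + 15*g + 18)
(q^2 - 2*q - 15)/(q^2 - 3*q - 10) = (q + 3)/(q + 2)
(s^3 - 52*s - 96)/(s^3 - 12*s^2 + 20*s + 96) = (s + 6)/(s - 6)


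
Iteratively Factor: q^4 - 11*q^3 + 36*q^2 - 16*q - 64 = (q - 4)*(q^3 - 7*q^2 + 8*q + 16) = (q - 4)^2*(q^2 - 3*q - 4) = (q - 4)^3*(q + 1)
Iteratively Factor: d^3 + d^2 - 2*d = (d)*(d^2 + d - 2) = d*(d - 1)*(d + 2)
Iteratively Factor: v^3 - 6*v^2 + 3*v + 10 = (v - 5)*(v^2 - v - 2) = (v - 5)*(v + 1)*(v - 2)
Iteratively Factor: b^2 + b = (b)*(b + 1)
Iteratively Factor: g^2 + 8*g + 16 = (g + 4)*(g + 4)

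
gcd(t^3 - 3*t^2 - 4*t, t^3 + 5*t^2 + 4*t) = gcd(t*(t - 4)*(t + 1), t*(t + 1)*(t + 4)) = t^2 + t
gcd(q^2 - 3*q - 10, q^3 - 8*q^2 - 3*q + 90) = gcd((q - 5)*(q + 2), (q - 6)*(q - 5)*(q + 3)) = q - 5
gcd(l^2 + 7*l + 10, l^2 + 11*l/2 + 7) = l + 2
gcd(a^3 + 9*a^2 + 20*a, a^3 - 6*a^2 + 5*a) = a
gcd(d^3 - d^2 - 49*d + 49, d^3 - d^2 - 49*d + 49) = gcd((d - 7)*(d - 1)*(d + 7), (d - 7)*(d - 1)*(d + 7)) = d^3 - d^2 - 49*d + 49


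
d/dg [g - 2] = 1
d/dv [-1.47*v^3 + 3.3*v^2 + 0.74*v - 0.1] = -4.41*v^2 + 6.6*v + 0.74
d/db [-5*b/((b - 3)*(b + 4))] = 5*(b^2 + 12)/(b^4 + 2*b^3 - 23*b^2 - 24*b + 144)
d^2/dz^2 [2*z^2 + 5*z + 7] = 4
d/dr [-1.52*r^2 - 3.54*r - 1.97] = -3.04*r - 3.54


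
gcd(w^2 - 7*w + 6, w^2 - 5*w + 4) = w - 1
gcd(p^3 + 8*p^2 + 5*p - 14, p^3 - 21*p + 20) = p - 1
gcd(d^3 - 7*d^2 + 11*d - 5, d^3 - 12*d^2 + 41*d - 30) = d^2 - 6*d + 5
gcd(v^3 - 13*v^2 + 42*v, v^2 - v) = v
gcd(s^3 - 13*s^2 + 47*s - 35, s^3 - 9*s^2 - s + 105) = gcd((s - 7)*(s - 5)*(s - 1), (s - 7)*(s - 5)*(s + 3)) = s^2 - 12*s + 35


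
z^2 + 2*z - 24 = (z - 4)*(z + 6)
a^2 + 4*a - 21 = (a - 3)*(a + 7)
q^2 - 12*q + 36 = (q - 6)^2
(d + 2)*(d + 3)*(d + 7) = d^3 + 12*d^2 + 41*d + 42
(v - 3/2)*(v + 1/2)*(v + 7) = v^3 + 6*v^2 - 31*v/4 - 21/4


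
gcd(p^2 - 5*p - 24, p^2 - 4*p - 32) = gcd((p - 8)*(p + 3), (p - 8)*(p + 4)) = p - 8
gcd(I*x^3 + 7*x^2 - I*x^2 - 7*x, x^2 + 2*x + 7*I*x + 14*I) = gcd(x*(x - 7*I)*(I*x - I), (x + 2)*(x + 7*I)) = 1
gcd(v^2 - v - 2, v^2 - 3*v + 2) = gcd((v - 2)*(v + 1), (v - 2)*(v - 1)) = v - 2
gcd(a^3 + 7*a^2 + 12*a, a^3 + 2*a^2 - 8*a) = a^2 + 4*a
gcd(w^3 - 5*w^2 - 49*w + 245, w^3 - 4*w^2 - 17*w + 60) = w - 5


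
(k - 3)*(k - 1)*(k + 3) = k^3 - k^2 - 9*k + 9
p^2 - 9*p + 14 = (p - 7)*(p - 2)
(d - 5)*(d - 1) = d^2 - 6*d + 5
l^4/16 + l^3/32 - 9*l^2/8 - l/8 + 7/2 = (l/4 + 1/2)*(l/4 + 1)*(l - 7/2)*(l - 2)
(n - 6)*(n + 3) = n^2 - 3*n - 18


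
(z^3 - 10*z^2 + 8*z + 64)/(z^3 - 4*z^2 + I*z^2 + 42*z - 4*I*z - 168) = (z^2 - 6*z - 16)/(z^2 + I*z + 42)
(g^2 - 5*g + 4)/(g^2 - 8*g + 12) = (g^2 - 5*g + 4)/(g^2 - 8*g + 12)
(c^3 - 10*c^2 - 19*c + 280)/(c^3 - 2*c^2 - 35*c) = (c - 8)/c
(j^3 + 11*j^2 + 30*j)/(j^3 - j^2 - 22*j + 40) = j*(j + 6)/(j^2 - 6*j + 8)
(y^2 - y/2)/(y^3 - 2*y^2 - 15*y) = (1/2 - y)/(-y^2 + 2*y + 15)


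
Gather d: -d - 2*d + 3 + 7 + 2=12 - 3*d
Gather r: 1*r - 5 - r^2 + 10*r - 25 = -r^2 + 11*r - 30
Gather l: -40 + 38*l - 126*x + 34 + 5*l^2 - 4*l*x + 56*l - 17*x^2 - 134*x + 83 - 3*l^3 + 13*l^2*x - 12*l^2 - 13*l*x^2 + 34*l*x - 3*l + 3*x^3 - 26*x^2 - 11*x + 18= -3*l^3 + l^2*(13*x - 7) + l*(-13*x^2 + 30*x + 91) + 3*x^3 - 43*x^2 - 271*x + 95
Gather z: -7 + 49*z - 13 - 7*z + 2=42*z - 18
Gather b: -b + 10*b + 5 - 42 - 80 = 9*b - 117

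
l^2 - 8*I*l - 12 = (l - 6*I)*(l - 2*I)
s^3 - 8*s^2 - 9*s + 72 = (s - 8)*(s - 3)*(s + 3)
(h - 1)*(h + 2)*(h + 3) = h^3 + 4*h^2 + h - 6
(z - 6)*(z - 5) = z^2 - 11*z + 30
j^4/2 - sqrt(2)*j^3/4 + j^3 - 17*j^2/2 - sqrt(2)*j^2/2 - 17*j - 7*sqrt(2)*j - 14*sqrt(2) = (j/2 + sqrt(2))*(j + 2)*(j - 7*sqrt(2)/2)*(j + sqrt(2))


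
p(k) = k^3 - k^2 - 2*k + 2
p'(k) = 3*k^2 - 2*k - 2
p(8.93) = 616.52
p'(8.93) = 219.37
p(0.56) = 0.74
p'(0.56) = -2.18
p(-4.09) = -74.97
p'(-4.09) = 56.36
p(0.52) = 0.83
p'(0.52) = -2.23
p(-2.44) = -13.60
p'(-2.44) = 20.74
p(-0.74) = 2.53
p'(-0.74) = 1.12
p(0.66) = 0.53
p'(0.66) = -2.01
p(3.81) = 35.17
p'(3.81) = 33.93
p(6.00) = 170.00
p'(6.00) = 94.00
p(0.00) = 2.00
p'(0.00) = -2.00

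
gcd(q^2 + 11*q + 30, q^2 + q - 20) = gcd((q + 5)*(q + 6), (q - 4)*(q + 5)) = q + 5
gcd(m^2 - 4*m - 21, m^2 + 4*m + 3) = m + 3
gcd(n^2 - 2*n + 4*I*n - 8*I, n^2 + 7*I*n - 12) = n + 4*I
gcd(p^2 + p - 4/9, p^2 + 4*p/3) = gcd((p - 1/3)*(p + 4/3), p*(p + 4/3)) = p + 4/3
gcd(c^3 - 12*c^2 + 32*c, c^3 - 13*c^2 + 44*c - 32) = c^2 - 12*c + 32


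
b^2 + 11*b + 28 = (b + 4)*(b + 7)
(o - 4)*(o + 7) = o^2 + 3*o - 28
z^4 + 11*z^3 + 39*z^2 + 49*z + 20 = (z + 1)^2*(z + 4)*(z + 5)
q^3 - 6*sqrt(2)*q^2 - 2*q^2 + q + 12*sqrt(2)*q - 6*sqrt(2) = (q - 1)^2*(q - 6*sqrt(2))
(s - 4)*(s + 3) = s^2 - s - 12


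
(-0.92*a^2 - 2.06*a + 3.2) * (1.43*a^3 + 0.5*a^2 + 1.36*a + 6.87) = -1.3156*a^5 - 3.4058*a^4 + 2.2948*a^3 - 7.522*a^2 - 9.8002*a + 21.984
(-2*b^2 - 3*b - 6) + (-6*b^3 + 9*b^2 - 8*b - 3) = -6*b^3 + 7*b^2 - 11*b - 9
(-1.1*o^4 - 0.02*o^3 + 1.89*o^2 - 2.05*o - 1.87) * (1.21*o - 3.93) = -1.331*o^5 + 4.2988*o^4 + 2.3655*o^3 - 9.9082*o^2 + 5.7938*o + 7.3491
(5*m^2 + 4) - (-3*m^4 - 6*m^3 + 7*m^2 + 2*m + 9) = 3*m^4 + 6*m^3 - 2*m^2 - 2*m - 5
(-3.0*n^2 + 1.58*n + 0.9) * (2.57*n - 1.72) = -7.71*n^3 + 9.2206*n^2 - 0.4046*n - 1.548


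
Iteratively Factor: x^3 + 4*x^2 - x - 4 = (x + 1)*(x^2 + 3*x - 4) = (x + 1)*(x + 4)*(x - 1)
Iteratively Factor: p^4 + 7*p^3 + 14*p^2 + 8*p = (p + 2)*(p^3 + 5*p^2 + 4*p) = (p + 2)*(p + 4)*(p^2 + p) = p*(p + 2)*(p + 4)*(p + 1)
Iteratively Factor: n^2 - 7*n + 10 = (n - 2)*(n - 5)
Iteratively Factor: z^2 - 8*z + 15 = (z - 5)*(z - 3)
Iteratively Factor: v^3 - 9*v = (v + 3)*(v^2 - 3*v) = v*(v + 3)*(v - 3)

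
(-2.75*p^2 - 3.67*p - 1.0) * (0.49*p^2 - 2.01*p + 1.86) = -1.3475*p^4 + 3.7292*p^3 + 1.7717*p^2 - 4.8162*p - 1.86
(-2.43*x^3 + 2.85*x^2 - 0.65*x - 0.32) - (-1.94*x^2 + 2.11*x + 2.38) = -2.43*x^3 + 4.79*x^2 - 2.76*x - 2.7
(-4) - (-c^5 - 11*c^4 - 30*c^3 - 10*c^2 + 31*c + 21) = c^5 + 11*c^4 + 30*c^3 + 10*c^2 - 31*c - 25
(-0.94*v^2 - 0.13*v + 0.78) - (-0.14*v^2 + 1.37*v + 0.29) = -0.8*v^2 - 1.5*v + 0.49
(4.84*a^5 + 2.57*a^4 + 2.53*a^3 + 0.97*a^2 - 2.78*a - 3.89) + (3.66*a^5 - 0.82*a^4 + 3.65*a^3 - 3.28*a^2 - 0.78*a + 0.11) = 8.5*a^5 + 1.75*a^4 + 6.18*a^3 - 2.31*a^2 - 3.56*a - 3.78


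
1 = 1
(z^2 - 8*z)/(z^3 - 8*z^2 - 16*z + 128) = z/(z^2 - 16)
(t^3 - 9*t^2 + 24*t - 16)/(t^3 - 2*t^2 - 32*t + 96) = (t - 1)/(t + 6)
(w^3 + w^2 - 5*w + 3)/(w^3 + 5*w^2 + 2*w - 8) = (w^2 + 2*w - 3)/(w^2 + 6*w + 8)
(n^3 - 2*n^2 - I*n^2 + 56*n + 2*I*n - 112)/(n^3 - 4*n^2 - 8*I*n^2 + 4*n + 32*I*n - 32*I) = (n + 7*I)/(n - 2)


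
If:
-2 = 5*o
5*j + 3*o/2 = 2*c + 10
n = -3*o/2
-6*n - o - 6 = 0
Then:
No Solution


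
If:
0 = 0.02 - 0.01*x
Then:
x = 2.00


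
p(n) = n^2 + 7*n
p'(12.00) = 31.00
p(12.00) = 228.00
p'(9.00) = 25.00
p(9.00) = 144.00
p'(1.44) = 9.88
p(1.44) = 12.15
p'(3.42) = 13.84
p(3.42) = 35.64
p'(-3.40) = 0.20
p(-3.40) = -12.24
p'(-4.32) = -1.64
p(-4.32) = -11.58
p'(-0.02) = 6.96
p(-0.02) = -0.14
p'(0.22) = 7.44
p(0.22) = 1.59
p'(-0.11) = 6.78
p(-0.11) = -0.76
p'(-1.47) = 4.06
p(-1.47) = -8.13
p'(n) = 2*n + 7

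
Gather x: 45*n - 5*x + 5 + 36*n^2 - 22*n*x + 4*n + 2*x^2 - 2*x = 36*n^2 + 49*n + 2*x^2 + x*(-22*n - 7) + 5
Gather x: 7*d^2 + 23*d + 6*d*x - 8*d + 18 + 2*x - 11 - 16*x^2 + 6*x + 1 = 7*d^2 + 15*d - 16*x^2 + x*(6*d + 8) + 8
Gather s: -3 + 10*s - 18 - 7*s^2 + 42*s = -7*s^2 + 52*s - 21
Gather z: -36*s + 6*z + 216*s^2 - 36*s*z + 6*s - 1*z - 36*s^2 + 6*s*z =180*s^2 - 30*s + z*(5 - 30*s)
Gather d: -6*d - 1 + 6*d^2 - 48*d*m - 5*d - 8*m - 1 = 6*d^2 + d*(-48*m - 11) - 8*m - 2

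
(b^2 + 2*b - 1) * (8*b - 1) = 8*b^3 + 15*b^2 - 10*b + 1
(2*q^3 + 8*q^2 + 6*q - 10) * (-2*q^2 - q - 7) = -4*q^5 - 18*q^4 - 34*q^3 - 42*q^2 - 32*q + 70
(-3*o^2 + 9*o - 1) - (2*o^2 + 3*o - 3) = -5*o^2 + 6*o + 2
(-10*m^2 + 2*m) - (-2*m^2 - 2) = -8*m^2 + 2*m + 2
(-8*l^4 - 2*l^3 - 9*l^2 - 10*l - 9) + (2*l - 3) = -8*l^4 - 2*l^3 - 9*l^2 - 8*l - 12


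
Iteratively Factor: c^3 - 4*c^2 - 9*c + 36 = (c - 3)*(c^2 - c - 12) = (c - 3)*(c + 3)*(c - 4)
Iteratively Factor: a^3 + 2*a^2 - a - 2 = (a - 1)*(a^2 + 3*a + 2) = (a - 1)*(a + 1)*(a + 2)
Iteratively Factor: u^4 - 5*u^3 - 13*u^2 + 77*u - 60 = (u + 4)*(u^3 - 9*u^2 + 23*u - 15) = (u - 1)*(u + 4)*(u^2 - 8*u + 15) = (u - 3)*(u - 1)*(u + 4)*(u - 5)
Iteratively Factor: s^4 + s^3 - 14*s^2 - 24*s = (s + 3)*(s^3 - 2*s^2 - 8*s) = (s + 2)*(s + 3)*(s^2 - 4*s) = (s - 4)*(s + 2)*(s + 3)*(s)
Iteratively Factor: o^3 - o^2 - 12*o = (o)*(o^2 - o - 12) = o*(o + 3)*(o - 4)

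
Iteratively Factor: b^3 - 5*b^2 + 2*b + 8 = (b + 1)*(b^2 - 6*b + 8) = (b - 4)*(b + 1)*(b - 2)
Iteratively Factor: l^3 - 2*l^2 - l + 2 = (l - 1)*(l^2 - l - 2) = (l - 1)*(l + 1)*(l - 2)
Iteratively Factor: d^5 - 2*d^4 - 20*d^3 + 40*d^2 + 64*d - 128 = (d - 4)*(d^4 + 2*d^3 - 12*d^2 - 8*d + 32) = (d - 4)*(d + 4)*(d^3 - 2*d^2 - 4*d + 8) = (d - 4)*(d - 2)*(d + 4)*(d^2 - 4) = (d - 4)*(d - 2)*(d + 2)*(d + 4)*(d - 2)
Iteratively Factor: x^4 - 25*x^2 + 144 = (x - 3)*(x^3 + 3*x^2 - 16*x - 48) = (x - 3)*(x + 3)*(x^2 - 16) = (x - 3)*(x + 3)*(x + 4)*(x - 4)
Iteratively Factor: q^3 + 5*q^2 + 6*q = (q + 3)*(q^2 + 2*q) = q*(q + 3)*(q + 2)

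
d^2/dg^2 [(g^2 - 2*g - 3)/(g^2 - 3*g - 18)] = 2*(g^3 + 45*g^2 - 81*g + 351)/(g^6 - 9*g^5 - 27*g^4 + 297*g^3 + 486*g^2 - 2916*g - 5832)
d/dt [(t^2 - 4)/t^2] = 8/t^3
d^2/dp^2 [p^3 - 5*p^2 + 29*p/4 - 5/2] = 6*p - 10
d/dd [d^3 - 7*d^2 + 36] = d*(3*d - 14)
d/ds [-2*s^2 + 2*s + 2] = 2 - 4*s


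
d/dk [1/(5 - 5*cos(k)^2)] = -2*cos(k)/(5*sin(k)^3)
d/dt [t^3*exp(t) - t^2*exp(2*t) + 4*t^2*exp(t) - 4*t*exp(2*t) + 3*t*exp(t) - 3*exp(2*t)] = (t^3 - 2*t^2*exp(t) + 7*t^2 - 10*t*exp(t) + 11*t - 10*exp(t) + 3)*exp(t)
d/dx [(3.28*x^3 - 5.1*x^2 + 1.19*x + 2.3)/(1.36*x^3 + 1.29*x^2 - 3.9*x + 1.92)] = (1.77635683940025e-15*x^5 + 11.1672*x^4 - 28.8208*x^3 + 27.8637*x^2 - 25.518*x + 11.2548)/(1.8496*x^6 + 3.5088*x^5 - 8.9439*x^4 - 4.8396*x^3 + 20.1636*x^2 - 14.976*x + 3.6864)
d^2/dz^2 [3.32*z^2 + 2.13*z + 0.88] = 6.64000000000000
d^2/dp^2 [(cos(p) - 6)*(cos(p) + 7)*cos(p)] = 165*cos(p)/4 - 2*cos(2*p) - 9*cos(3*p)/4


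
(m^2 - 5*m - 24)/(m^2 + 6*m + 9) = (m - 8)/(m + 3)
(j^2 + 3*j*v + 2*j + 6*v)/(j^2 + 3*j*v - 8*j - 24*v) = (j + 2)/(j - 8)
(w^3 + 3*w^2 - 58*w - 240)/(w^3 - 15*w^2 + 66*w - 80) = (w^2 + 11*w + 30)/(w^2 - 7*w + 10)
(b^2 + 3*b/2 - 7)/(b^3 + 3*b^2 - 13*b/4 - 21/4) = 2*(b - 2)/(2*b^2 - b - 3)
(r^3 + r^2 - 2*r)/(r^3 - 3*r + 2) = r/(r - 1)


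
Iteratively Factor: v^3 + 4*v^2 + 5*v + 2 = (v + 2)*(v^2 + 2*v + 1) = (v + 1)*(v + 2)*(v + 1)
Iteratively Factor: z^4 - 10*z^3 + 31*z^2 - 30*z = (z - 2)*(z^3 - 8*z^2 + 15*z) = z*(z - 2)*(z^2 - 8*z + 15) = z*(z - 3)*(z - 2)*(z - 5)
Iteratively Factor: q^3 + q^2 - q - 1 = (q + 1)*(q^2 - 1) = (q - 1)*(q + 1)*(q + 1)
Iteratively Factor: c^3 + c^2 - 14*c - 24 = (c - 4)*(c^2 + 5*c + 6) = (c - 4)*(c + 3)*(c + 2)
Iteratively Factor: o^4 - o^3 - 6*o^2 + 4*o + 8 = (o + 2)*(o^3 - 3*o^2 + 4) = (o - 2)*(o + 2)*(o^2 - o - 2) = (o - 2)*(o + 1)*(o + 2)*(o - 2)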